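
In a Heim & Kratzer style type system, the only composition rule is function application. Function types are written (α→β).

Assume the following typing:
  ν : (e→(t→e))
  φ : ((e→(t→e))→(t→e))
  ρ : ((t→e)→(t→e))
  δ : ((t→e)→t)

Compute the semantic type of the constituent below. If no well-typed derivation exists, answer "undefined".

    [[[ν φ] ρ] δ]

[ν φ] — φ of type ((e→(t→e))→(t→e)) combines with ν of type (e→(t→e)): type (t→e).
[[ν φ] ρ] — ρ of type ((t→e)→(t→e)) combines with [ν φ] of type (t→e): type (t→e).
[[[ν φ] ρ] δ] — δ of type ((t→e)→t) combines with [[ν φ] ρ] of type (t→e): type t.

t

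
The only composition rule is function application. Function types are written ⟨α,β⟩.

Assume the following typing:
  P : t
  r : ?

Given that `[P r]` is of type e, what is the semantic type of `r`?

At [P r] (required: e): P is t, which is not a function with range e; hence r is the functor — type ⟨t,e⟩.

⟨t,e⟩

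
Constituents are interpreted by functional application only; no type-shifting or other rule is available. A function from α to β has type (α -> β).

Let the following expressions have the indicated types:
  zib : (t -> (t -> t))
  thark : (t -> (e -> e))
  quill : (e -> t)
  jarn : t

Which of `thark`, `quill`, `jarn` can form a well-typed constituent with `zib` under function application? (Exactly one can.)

thark : (t -> (e -> e)) — no; zib wants t, and thark wants t.
quill : (e -> t) — no; zib wants t, and quill wants e.
jarn — combines: zib : (t -> (t -> t)) takes jarn : t as argument, giving (t -> t).

jarn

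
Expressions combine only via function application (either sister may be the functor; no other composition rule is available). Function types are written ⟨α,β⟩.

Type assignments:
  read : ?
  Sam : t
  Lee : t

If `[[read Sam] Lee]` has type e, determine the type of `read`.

⟨t,⟨t,e⟩⟩

For [[read Sam] Lee] to have type e with Lee of type t, [read Sam] must be the function: [read Sam] : ⟨t,e⟩.
For [read Sam] to have type ⟨t,e⟩ with Sam of type t, read must be the function: read : ⟨t,⟨t,e⟩⟩.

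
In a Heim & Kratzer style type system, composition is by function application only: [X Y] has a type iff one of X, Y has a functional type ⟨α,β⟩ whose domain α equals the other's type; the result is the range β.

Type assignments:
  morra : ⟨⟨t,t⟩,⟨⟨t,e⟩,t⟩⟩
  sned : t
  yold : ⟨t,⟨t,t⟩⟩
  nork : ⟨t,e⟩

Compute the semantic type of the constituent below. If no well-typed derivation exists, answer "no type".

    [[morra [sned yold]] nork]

[sned yold]: ⟨t,⟨t,t⟩⟩ applied to t yields ⟨t,t⟩.
[morra [sned yold]]: ⟨⟨t,t⟩,⟨⟨t,e⟩,t⟩⟩ applied to ⟨t,t⟩ yields ⟨⟨t,e⟩,t⟩.
[[morra [sned yold]] nork]: ⟨⟨t,e⟩,t⟩ applied to ⟨t,e⟩ yields t.

t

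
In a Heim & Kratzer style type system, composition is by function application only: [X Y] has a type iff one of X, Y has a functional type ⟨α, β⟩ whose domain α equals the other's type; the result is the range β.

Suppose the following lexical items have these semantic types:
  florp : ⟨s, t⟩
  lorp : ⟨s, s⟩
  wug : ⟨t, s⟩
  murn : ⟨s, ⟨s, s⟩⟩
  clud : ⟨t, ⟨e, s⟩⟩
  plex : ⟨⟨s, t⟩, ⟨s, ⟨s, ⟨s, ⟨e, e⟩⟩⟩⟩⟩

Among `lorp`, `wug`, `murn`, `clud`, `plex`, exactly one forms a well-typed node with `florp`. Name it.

plex

lorp : ⟨s, s⟩ — florp needs s; lorp needs s; neither fits.
wug : ⟨t, s⟩ — florp needs s; wug needs t; neither fits.
murn : ⟨s, ⟨s, s⟩⟩ — florp needs s; murn needs s; neither fits.
clud : ⟨t, ⟨e, s⟩⟩ — florp needs s; clud needs t; neither fits.
plex — combines: plex : ⟨⟨s, t⟩, ⟨s, ⟨s, ⟨s, ⟨e, e⟩⟩⟩⟩⟩ takes florp : ⟨s, t⟩ as argument, giving ⟨s, ⟨s, ⟨s, ⟨e, e⟩⟩⟩⟩.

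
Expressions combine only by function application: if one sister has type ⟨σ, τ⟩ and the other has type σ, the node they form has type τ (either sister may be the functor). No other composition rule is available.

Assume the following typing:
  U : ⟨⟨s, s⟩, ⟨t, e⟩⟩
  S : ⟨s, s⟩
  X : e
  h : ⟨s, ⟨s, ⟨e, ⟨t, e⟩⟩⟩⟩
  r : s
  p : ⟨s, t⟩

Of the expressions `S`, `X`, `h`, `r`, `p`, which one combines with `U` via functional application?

S — combines: U : ⟨⟨s, s⟩, ⟨t, e⟩⟩ takes S : ⟨s, s⟩ as argument, giving ⟨t, e⟩.
X : e — does not combine with U.
h : ⟨s, ⟨s, ⟨e, ⟨t, e⟩⟩⟩⟩ — does not combine with U.
r : s — does not combine with U.
p : ⟨s, t⟩ — does not combine with U.

S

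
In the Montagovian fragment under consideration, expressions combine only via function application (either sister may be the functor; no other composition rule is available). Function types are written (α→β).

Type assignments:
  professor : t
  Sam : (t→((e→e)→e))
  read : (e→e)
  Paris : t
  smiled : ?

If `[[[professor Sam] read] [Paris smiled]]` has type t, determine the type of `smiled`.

(t→(e→t))

[[[professor Sam] read] [Paris smiled]] is required to be t. [[professor Sam] read] : e cannot yield t as functor, so [Paris smiled] : (e→t).
[Paris smiled] is required to be (e→t). Paris : t cannot yield (e→t) as functor, so smiled : (t→(e→t)).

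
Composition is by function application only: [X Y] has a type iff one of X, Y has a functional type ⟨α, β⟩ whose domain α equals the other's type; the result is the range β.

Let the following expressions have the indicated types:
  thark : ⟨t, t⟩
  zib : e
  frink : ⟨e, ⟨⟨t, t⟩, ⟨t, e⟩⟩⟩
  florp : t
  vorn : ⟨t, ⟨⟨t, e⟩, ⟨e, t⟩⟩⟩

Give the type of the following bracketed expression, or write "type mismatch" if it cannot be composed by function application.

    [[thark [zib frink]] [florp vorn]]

⟨e, t⟩

At [zib frink], frink : ⟨e, ⟨⟨t, t⟩, ⟨t, e⟩⟩⟩ takes zib : e, giving ⟨⟨t, t⟩, ⟨t, e⟩⟩.
At [thark [zib frink]], [zib frink] : ⟨⟨t, t⟩, ⟨t, e⟩⟩ takes thark : ⟨t, t⟩, giving ⟨t, e⟩.
At [florp vorn], vorn : ⟨t, ⟨⟨t, e⟩, ⟨e, t⟩⟩⟩ takes florp : t, giving ⟨⟨t, e⟩, ⟨e, t⟩⟩.
At [[thark [zib frink]] [florp vorn]], [florp vorn] : ⟨⟨t, e⟩, ⟨e, t⟩⟩ takes [thark [zib frink]] : ⟨t, e⟩, giving ⟨e, t⟩.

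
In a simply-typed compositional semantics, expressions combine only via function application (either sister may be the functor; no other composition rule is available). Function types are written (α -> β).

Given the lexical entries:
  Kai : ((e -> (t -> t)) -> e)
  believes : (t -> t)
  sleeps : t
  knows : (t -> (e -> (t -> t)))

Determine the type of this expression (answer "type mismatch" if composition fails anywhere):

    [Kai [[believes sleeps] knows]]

e

[believes sleeps]: (t -> t) applied to t yields t.
[[believes sleeps] knows]: (t -> (e -> (t -> t))) applied to t yields (e -> (t -> t)).
[Kai [[believes sleeps] knows]]: ((e -> (t -> t)) -> e) applied to (e -> (t -> t)) yields e.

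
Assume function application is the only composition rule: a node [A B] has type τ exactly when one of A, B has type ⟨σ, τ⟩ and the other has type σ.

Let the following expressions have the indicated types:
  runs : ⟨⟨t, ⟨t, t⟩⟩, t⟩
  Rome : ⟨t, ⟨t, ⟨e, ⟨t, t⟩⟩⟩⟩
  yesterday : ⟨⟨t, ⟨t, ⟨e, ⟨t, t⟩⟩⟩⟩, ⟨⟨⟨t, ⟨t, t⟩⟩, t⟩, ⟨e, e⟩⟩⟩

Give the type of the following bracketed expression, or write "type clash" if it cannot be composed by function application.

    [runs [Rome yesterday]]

⟨e, e⟩

[Rome yesterday]: ⟨⟨t, ⟨t, ⟨e, ⟨t, t⟩⟩⟩⟩, ⟨⟨⟨t, ⟨t, t⟩⟩, t⟩, ⟨e, e⟩⟩⟩ applied to ⟨t, ⟨t, ⟨e, ⟨t, t⟩⟩⟩⟩ yields ⟨⟨⟨t, ⟨t, t⟩⟩, t⟩, ⟨e, e⟩⟩.
[runs [Rome yesterday]]: ⟨⟨⟨t, ⟨t, t⟩⟩, t⟩, ⟨e, e⟩⟩ applied to ⟨⟨t, ⟨t, t⟩⟩, t⟩ yields ⟨e, e⟩.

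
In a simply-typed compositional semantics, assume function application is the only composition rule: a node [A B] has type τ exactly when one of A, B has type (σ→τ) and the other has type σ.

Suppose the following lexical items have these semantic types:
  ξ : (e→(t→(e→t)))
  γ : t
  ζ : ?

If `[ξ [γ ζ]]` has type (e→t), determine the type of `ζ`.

(t→((e→(t→(e→t)))→(e→t)))

At [ξ [γ ζ]] (required: (e→t)): ξ is (e→(t→(e→t))), which is not a function with range (e→t); hence [γ ζ] is the functor — type ((e→(t→(e→t)))→(e→t)).
At [γ ζ] (required: ((e→(t→(e→t)))→(e→t))): γ is t, which is not a function with range ((e→(t→(e→t)))→(e→t)); hence ζ is the functor — type (t→((e→(t→(e→t)))→(e→t))).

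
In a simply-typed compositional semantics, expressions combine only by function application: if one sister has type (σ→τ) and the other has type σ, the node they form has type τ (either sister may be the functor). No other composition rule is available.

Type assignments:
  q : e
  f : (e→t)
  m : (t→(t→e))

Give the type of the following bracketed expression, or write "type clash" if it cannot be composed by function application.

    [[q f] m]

[q f]: f is (e→t), q is e; result t.
[[q f] m]: m is (t→(t→e)), [q f] is t; result (t→e).

(t→e)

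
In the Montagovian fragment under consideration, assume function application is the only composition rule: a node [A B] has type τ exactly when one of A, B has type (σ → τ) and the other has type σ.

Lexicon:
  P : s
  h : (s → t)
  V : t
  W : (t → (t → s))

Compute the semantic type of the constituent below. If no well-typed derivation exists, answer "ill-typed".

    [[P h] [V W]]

s

At [P h], h : (s → t) takes P : s, giving t.
At [V W], W : (t → (t → s)) takes V : t, giving (t → s).
At [[P h] [V W]], [V W] : (t → s) takes [P h] : t, giving s.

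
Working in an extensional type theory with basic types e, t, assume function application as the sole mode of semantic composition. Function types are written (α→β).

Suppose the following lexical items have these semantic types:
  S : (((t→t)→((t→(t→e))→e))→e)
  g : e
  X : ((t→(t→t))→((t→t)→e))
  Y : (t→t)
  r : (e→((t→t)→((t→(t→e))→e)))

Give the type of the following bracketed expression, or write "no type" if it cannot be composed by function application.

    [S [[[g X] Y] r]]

At [g X]: neither e nor ((t→(t→t))→((t→t)→e)) can take the other as argument; the node is ill-typed.

no type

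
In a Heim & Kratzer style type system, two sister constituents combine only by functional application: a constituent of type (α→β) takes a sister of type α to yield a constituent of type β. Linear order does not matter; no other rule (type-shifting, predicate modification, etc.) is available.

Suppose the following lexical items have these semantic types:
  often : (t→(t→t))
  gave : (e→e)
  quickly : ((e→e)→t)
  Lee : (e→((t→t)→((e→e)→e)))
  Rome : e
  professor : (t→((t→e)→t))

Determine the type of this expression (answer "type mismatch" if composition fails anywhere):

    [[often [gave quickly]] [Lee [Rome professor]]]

[gave quickly] — quickly of type ((e→e)→t) combines with gave of type (e→e): type t.
[often [gave quickly]] — often of type (t→(t→t)) combines with [gave quickly] of type t: type (t→t).
[Rome professor]: e and (t→((t→e)→t)) cannot combine by function application — type clash.

type mismatch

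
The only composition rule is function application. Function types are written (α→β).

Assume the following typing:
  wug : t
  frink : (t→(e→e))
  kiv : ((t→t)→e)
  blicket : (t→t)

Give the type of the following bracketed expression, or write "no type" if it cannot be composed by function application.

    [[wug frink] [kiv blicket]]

[wug frink] — frink of type (t→(e→e)) combines with wug of type t: type (e→e).
[kiv blicket] — kiv of type ((t→t)→e) combines with blicket of type (t→t): type e.
[[wug frink] [kiv blicket]] — [wug frink] of type (e→e) combines with [kiv blicket] of type e: type e.

e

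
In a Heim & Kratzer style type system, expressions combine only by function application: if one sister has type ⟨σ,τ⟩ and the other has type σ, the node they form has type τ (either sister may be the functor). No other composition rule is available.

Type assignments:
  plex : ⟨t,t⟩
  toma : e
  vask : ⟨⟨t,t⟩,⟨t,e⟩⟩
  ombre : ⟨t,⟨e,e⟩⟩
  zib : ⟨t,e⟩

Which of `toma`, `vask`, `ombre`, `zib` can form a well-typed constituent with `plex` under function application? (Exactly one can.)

toma : e — does not combine with plex.
vask — combines: vask : ⟨⟨t,t⟩,⟨t,e⟩⟩ takes plex : ⟨t,t⟩ as argument, giving ⟨t,e⟩.
ombre : ⟨t,⟨e,e⟩⟩ — does not combine with plex.
zib : ⟨t,e⟩ — does not combine with plex.

vask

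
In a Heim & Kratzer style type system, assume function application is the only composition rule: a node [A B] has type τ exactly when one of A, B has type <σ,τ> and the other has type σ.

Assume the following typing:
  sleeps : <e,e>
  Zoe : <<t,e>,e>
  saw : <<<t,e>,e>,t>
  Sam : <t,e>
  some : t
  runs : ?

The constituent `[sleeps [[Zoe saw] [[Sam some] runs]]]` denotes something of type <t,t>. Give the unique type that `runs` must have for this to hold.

[sleeps [[Zoe saw] [[Sam some] runs]]] must have type <t,t>. The sister sleeps has type <e,e>; that is not a function onto <t,t>, so [[Zoe saw] [[Sam some] runs]] must be the functor, of type <<e,e>,<t,t>>.
[[Zoe saw] [[Sam some] runs]] must have type <<e,e>,<t,t>>. The sister [Zoe saw] has type t; that is not a function onto <<e,e>,<t,t>>, so [[Sam some] runs] must be the functor, of type <t,<<e,e>,<t,t>>>.
[[Sam some] runs] must have type <t,<<e,e>,<t,t>>>. The sister [Sam some] has type e; that is not a function onto <t,<<e,e>,<t,t>>>, so runs must be the functor, of type <e,<t,<<e,e>,<t,t>>>>.

<e,<t,<<e,e>,<t,t>>>>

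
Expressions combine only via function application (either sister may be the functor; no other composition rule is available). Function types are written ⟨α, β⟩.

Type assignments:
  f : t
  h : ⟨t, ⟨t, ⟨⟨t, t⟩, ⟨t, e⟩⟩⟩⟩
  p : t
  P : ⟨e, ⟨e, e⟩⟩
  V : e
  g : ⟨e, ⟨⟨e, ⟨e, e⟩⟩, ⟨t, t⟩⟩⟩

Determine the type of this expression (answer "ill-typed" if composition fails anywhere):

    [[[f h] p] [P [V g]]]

[f h]: functor h : ⟨t, ⟨t, ⟨⟨t, t⟩, ⟨t, e⟩⟩⟩⟩, argument f : t; result ⟨t, ⟨⟨t, t⟩, ⟨t, e⟩⟩⟩.
[[f h] p]: functor [f h] : ⟨t, ⟨⟨t, t⟩, ⟨t, e⟩⟩⟩, argument p : t; result ⟨⟨t, t⟩, ⟨t, e⟩⟩.
[V g]: functor g : ⟨e, ⟨⟨e, ⟨e, e⟩⟩, ⟨t, t⟩⟩⟩, argument V : e; result ⟨⟨e, ⟨e, e⟩⟩, ⟨t, t⟩⟩.
[P [V g]]: functor [V g] : ⟨⟨e, ⟨e, e⟩⟩, ⟨t, t⟩⟩, argument P : ⟨e, ⟨e, e⟩⟩; result ⟨t, t⟩.
[[[f h] p] [P [V g]]]: functor [[f h] p] : ⟨⟨t, t⟩, ⟨t, e⟩⟩, argument [P [V g]] : ⟨t, t⟩; result ⟨t, e⟩.

⟨t, e⟩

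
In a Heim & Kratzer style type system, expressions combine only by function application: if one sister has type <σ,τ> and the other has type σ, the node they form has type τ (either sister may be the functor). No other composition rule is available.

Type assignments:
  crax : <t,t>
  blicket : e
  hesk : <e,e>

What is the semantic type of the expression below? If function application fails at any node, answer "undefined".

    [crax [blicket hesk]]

undefined

[blicket hesk]: hesk is <e,e>, blicket is e; result e.
At [crax [blicket hesk]]: neither <t,t> nor e can take the other as argument; the node is ill-typed.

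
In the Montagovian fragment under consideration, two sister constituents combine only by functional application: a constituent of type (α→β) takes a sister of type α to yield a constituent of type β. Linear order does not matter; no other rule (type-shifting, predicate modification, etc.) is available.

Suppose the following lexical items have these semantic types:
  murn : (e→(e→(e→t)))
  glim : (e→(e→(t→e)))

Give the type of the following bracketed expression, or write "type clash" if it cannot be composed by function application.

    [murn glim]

At [murn glim]: neither (e→(e→(e→t))) nor (e→(e→(t→e))) can take the other as argument; the node is ill-typed.

type clash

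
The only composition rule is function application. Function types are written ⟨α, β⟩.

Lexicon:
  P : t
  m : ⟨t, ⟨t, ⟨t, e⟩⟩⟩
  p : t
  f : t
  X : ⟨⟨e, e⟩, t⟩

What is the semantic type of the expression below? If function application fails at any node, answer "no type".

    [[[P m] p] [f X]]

no type

[P m]: ⟨t, ⟨t, ⟨t, e⟩⟩⟩ applied to t yields ⟨t, ⟨t, e⟩⟩.
[[P m] p]: ⟨t, ⟨t, e⟩⟩ applied to t yields ⟨t, e⟩.
[f X]: t and ⟨⟨e, e⟩, t⟩ cannot combine by function application — type clash.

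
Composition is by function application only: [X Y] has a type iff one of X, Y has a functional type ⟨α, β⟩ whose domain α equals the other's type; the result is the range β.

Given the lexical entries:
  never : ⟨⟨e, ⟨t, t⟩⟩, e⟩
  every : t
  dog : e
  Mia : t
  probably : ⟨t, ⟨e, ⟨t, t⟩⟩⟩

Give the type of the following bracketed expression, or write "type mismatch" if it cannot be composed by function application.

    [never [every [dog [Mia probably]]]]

type mismatch

[Mia probably]: functor probably : ⟨t, ⟨e, ⟨t, t⟩⟩⟩, argument Mia : t; result ⟨e, ⟨t, t⟩⟩.
[dog [Mia probably]]: functor [Mia probably] : ⟨e, ⟨t, t⟩⟩, argument dog : e; result ⟨t, t⟩.
[every [dog [Mia probably]]]: functor [dog [Mia probably]] : ⟨t, t⟩, argument every : t; result t.
[never [every [dog [Mia probably]]]]: ⟨⟨e, ⟨t, t⟩⟩, e⟩ and t cannot combine by function application — type clash.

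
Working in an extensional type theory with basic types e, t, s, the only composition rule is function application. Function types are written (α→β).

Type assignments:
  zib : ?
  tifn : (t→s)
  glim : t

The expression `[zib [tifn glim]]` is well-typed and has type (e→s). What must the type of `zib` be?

[zib [tifn glim]] is required to be (e→s). [tifn glim] : s cannot yield (e→s) as functor, so zib : (s→(e→s)).

(s→(e→s))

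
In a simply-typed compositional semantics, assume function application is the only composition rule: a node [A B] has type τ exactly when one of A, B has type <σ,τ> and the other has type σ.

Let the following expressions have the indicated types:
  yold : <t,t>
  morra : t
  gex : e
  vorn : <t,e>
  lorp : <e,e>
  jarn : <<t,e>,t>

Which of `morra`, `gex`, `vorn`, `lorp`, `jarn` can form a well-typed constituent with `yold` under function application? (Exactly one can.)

morra

morra — combines: yold : <t,t> takes morra : t as argument, giving t.
gex : e — neither side's domain matches the other.
vorn : <t,e> — neither side's domain matches the other.
lorp : <e,e> — neither side's domain matches the other.
jarn : <<t,e>,t> — neither side's domain matches the other.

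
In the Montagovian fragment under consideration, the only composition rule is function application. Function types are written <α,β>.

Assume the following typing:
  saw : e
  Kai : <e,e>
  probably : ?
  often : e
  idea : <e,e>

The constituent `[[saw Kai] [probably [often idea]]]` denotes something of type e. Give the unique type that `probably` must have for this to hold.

<e,<e,e>>

[[saw Kai] [probably [often idea]]] is required to be e. [saw Kai] : e cannot yield e as functor, so [probably [often idea]] : <e,e>.
[probably [often idea]] is required to be <e,e>. [often idea] : e cannot yield <e,e> as functor, so probably : <e,<e,e>>.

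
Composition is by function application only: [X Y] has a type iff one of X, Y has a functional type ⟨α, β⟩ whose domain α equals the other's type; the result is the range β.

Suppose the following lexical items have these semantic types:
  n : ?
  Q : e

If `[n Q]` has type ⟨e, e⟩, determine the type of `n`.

⟨e, ⟨e, e⟩⟩

At [n Q] (required: ⟨e, e⟩): Q is e, which is not a function with range ⟨e, e⟩; hence n is the functor — type ⟨e, ⟨e, e⟩⟩.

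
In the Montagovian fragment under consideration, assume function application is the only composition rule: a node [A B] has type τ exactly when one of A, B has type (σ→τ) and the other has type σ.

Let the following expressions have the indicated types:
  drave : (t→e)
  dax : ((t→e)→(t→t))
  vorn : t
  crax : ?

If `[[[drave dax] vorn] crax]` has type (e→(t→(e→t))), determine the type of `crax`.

For [[[drave dax] vorn] crax] to have type (e→(t→(e→t))) with [[drave dax] vorn] of type t, crax must be the function: crax : (t→(e→(t→(e→t)))).

(t→(e→(t→(e→t))))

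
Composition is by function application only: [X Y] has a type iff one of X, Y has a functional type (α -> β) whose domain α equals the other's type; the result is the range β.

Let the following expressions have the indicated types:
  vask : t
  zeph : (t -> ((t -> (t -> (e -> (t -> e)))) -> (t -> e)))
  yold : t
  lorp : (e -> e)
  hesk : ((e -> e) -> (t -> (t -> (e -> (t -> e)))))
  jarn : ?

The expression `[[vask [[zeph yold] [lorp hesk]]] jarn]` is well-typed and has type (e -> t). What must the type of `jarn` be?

(e -> (e -> t))

For [[vask [[zeph yold] [lorp hesk]]] jarn] to have type (e -> t) with [vask [[zeph yold] [lorp hesk]]] of type e, jarn must be the function: jarn : (e -> (e -> t)).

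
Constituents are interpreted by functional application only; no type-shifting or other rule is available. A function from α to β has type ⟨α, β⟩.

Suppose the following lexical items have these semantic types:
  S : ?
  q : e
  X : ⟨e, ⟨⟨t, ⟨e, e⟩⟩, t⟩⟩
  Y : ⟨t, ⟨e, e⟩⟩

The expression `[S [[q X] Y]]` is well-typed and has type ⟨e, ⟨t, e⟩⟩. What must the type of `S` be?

[S [[q X] Y]] must have type ⟨e, ⟨t, e⟩⟩. The sister [[q X] Y] has type t; that is not a function onto ⟨e, ⟨t, e⟩⟩, so S must be the functor, of type ⟨t, ⟨e, ⟨t, e⟩⟩⟩.

⟨t, ⟨e, ⟨t, e⟩⟩⟩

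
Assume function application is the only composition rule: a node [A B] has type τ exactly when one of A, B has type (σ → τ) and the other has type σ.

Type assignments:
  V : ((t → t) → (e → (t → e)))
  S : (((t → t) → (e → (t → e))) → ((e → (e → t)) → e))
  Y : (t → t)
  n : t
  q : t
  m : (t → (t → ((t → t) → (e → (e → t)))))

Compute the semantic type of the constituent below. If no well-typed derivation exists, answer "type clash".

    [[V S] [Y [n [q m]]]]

[V S]: (((t → t) → (e → (t → e))) → ((e → (e → t)) → e)) applied to ((t → t) → (e → (t → e))) yields ((e → (e → t)) → e).
[q m]: (t → (t → ((t → t) → (e → (e → t))))) applied to t yields (t → ((t → t) → (e → (e → t)))).
[n [q m]]: (t → ((t → t) → (e → (e → t)))) applied to t yields ((t → t) → (e → (e → t))).
[Y [n [q m]]]: ((t → t) → (e → (e → t))) applied to (t → t) yields (e → (e → t)).
[[V S] [Y [n [q m]]]]: ((e → (e → t)) → e) applied to (e → (e → t)) yields e.

e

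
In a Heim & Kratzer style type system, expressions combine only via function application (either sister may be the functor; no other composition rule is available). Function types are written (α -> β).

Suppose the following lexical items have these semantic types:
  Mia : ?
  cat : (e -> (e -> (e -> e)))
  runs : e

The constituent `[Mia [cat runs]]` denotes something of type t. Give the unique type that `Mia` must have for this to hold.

[Mia [cat runs]] must have type t. The sister [cat runs] has type (e -> (e -> e)); that is not a function onto t, so Mia must be the functor, of type ((e -> (e -> e)) -> t).

((e -> (e -> e)) -> t)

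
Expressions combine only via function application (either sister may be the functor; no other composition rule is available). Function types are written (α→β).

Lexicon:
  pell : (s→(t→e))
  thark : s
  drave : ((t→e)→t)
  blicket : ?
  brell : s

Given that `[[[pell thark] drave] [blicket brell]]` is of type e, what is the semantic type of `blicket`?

(s→(t→e))

[[[pell thark] drave] [blicket brell]] is required to be e. [[pell thark] drave] : t cannot yield e as functor, so [blicket brell] : (t→e).
[blicket brell] is required to be (t→e). brell : s cannot yield (t→e) as functor, so blicket : (s→(t→e)).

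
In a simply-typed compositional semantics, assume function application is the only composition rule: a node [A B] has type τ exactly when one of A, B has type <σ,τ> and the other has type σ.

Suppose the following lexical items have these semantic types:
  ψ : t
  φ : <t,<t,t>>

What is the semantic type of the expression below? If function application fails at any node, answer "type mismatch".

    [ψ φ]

<t,t>

At [ψ φ], φ : <t,<t,t>> takes ψ : t, giving <t,t>.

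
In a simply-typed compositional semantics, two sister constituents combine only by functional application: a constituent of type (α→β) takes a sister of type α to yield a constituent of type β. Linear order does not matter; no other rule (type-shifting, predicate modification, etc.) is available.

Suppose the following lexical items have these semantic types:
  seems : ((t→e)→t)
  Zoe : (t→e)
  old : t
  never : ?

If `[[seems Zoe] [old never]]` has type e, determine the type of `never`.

At [[seems Zoe] [old never]] (required: e): [seems Zoe] is t, which is not a function with range e; hence [old never] is the functor — type (t→e).
At [old never] (required: (t→e)): old is t, which is not a function with range (t→e); hence never is the functor — type (t→(t→e)).

(t→(t→e))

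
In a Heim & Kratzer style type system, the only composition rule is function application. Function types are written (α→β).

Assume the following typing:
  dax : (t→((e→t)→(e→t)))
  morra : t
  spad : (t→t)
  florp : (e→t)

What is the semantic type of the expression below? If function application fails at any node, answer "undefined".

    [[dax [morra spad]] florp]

[morra spad] — spad of type (t→t) combines with morra of type t: type t.
[dax [morra spad]] — dax of type (t→((e→t)→(e→t))) combines with [morra spad] of type t: type ((e→t)→(e→t)).
[[dax [morra spad]] florp] — [dax [morra spad]] of type ((e→t)→(e→t)) combines with florp of type (e→t): type (e→t).

(e→t)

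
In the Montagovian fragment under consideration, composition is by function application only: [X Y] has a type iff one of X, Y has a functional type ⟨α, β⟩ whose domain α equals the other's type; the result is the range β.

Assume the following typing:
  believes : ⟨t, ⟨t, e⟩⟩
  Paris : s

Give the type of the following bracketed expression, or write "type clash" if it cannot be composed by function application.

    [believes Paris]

[believes Paris]: ⟨t, ⟨t, e⟩⟩ and s cannot combine by function application — type clash.

type clash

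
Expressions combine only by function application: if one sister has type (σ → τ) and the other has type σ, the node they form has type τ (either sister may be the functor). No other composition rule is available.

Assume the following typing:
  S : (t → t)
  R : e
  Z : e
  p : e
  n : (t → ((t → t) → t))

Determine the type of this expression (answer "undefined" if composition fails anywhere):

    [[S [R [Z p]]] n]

undefined

[Z p]: e and e cannot combine by function application — type clash.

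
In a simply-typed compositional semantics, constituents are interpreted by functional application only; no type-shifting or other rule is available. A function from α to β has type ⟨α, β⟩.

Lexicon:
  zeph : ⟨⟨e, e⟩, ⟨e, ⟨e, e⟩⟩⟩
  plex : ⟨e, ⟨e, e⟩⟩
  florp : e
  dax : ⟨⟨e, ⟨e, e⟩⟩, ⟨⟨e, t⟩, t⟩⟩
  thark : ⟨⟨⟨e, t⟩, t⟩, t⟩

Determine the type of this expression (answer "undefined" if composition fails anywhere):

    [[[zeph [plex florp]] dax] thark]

t

[plex florp]: ⟨e, ⟨e, e⟩⟩ applied to e yields ⟨e, e⟩.
[zeph [plex florp]]: ⟨⟨e, e⟩, ⟨e, ⟨e, e⟩⟩⟩ applied to ⟨e, e⟩ yields ⟨e, ⟨e, e⟩⟩.
[[zeph [plex florp]] dax]: ⟨⟨e, ⟨e, e⟩⟩, ⟨⟨e, t⟩, t⟩⟩ applied to ⟨e, ⟨e, e⟩⟩ yields ⟨⟨e, t⟩, t⟩.
[[[zeph [plex florp]] dax] thark]: ⟨⟨⟨e, t⟩, t⟩, t⟩ applied to ⟨⟨e, t⟩, t⟩ yields t.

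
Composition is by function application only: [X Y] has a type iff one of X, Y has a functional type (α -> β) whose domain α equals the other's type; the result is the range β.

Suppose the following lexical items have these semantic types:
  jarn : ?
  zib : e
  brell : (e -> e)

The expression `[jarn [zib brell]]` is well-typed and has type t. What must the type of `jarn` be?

(e -> t)

For [jarn [zib brell]] to have type t with [zib brell] of type e, jarn must be the function: jarn : (e -> t).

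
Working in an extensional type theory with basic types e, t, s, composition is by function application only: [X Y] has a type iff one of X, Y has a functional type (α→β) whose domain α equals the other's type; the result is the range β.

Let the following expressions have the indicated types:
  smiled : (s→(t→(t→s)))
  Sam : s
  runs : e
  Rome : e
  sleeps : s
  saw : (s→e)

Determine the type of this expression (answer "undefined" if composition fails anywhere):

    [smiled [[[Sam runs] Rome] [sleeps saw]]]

At [Sam runs]: neither s nor e can take the other as argument; the node is ill-typed.

undefined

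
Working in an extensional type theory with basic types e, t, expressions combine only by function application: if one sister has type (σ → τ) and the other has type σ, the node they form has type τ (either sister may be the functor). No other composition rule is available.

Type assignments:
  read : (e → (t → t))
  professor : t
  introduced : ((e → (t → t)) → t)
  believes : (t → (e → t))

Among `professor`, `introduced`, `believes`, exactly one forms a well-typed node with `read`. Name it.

introduced

professor : t — does not combine with read.
introduced — combines: introduced : ((e → (t → t)) → t) takes read : (e → (t → t)) as argument, giving t.
believes : (t → (e → t)) — does not combine with read.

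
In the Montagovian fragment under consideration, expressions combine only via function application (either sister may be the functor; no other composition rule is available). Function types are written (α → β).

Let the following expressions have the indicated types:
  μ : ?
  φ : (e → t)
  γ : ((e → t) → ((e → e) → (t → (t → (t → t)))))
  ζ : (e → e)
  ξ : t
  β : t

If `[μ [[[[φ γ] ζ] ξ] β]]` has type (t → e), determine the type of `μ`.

((t → t) → (t → e))

At [μ [[[[φ γ] ζ] ξ] β]] (required: (t → e)): [[[[φ γ] ζ] ξ] β] is (t → t), which is not a function with range (t → e); hence μ is the functor — type ((t → t) → (t → e)).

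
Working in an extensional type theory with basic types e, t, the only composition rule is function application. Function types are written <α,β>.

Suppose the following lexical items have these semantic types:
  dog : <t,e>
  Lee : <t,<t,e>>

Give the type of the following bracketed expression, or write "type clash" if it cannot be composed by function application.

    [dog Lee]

type clash

[dog Lee]: <t,e> and <t,<t,e>> cannot combine by function application — type clash.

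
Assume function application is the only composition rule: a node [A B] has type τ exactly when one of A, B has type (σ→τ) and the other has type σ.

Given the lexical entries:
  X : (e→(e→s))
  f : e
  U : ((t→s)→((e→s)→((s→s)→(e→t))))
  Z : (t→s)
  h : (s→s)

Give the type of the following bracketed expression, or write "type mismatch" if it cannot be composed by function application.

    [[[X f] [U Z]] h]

(e→t)

[X f]: X is (e→(e→s)), f is e; result (e→s).
[U Z]: U is ((t→s)→((e→s)→((s→s)→(e→t)))), Z is (t→s); result ((e→s)→((s→s)→(e→t))).
[[X f] [U Z]]: [U Z] is ((e→s)→((s→s)→(e→t))), [X f] is (e→s); result ((s→s)→(e→t)).
[[[X f] [U Z]] h]: [[X f] [U Z]] is ((s→s)→(e→t)), h is (s→s); result (e→t).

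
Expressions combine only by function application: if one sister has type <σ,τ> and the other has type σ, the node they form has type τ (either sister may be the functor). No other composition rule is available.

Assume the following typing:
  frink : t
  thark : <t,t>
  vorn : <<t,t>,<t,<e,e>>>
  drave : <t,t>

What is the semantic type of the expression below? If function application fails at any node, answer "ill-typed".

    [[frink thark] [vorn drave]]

<e,e>

[frink thark]: <t,t> applied to t yields t.
[vorn drave]: <<t,t>,<t,<e,e>>> applied to <t,t> yields <t,<e,e>>.
[[frink thark] [vorn drave]]: <t,<e,e>> applied to t yields <e,e>.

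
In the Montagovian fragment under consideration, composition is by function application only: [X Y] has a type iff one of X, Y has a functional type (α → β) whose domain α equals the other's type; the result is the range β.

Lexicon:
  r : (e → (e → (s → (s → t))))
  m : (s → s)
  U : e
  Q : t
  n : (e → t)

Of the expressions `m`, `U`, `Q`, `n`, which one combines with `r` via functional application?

m : (s → s) — r needs e; m needs s; neither fits.
U — combines: r : (e → (e → (s → (s → t)))) takes U : e as argument, giving (e → (s → (s → t))).
Q : t — r needs e; Q needs nothing (atomic); neither fits.
n : (e → t) — r needs e; n needs e; neither fits.

U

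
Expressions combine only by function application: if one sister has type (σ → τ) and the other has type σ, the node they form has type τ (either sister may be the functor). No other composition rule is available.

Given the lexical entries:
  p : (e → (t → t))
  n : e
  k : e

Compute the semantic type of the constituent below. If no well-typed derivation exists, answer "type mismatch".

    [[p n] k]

type mismatch

[p n]: functor p : (e → (t → t)), argument n : e; result (t → t).
[[p n] k]: (t → t) with e — neither is a function whose domain matches the other; composition fails here.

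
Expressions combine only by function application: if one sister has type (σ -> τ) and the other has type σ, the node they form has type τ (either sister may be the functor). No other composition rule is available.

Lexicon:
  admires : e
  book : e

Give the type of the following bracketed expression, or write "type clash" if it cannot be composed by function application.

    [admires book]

[admires book]: e with e — neither is a function whose domain matches the other; composition fails here.

type clash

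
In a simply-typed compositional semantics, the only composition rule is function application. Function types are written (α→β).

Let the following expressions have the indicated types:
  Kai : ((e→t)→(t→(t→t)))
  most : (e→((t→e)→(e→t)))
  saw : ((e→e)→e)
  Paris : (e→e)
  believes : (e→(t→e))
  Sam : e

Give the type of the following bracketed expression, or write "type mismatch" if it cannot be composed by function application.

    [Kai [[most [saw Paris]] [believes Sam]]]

(t→(t→t))

[saw Paris]: saw is ((e→e)→e), Paris is (e→e); result e.
[most [saw Paris]]: most is (e→((t→e)→(e→t))), [saw Paris] is e; result ((t→e)→(e→t)).
[believes Sam]: believes is (e→(t→e)), Sam is e; result (t→e).
[[most [saw Paris]] [believes Sam]]: [most [saw Paris]] is ((t→e)→(e→t)), [believes Sam] is (t→e); result (e→t).
[Kai [[most [saw Paris]] [believes Sam]]]: Kai is ((e→t)→(t→(t→t))), [[most [saw Paris]] [believes Sam]] is (e→t); result (t→(t→t)).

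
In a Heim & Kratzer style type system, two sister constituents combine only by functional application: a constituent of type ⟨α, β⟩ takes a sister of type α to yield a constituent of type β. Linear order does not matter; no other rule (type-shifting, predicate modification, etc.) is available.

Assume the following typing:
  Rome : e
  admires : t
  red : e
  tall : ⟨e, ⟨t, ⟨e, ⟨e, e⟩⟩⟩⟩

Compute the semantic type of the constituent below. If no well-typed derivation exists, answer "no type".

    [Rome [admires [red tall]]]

⟨e, e⟩

[red tall] — tall of type ⟨e, ⟨t, ⟨e, ⟨e, e⟩⟩⟩⟩ combines with red of type e: type ⟨t, ⟨e, ⟨e, e⟩⟩⟩.
[admires [red tall]] — [red tall] of type ⟨t, ⟨e, ⟨e, e⟩⟩⟩ combines with admires of type t: type ⟨e, ⟨e, e⟩⟩.
[Rome [admires [red tall]]] — [admires [red tall]] of type ⟨e, ⟨e, e⟩⟩ combines with Rome of type e: type ⟨e, e⟩.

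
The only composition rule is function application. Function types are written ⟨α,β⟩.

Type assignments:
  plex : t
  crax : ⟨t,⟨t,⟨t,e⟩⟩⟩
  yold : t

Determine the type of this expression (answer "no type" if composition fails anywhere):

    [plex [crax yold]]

[crax yold] — crax of type ⟨t,⟨t,⟨t,e⟩⟩⟩ combines with yold of type t: type ⟨t,⟨t,e⟩⟩.
[plex [crax yold]] — [crax yold] of type ⟨t,⟨t,e⟩⟩ combines with plex of type t: type ⟨t,e⟩.

⟨t,e⟩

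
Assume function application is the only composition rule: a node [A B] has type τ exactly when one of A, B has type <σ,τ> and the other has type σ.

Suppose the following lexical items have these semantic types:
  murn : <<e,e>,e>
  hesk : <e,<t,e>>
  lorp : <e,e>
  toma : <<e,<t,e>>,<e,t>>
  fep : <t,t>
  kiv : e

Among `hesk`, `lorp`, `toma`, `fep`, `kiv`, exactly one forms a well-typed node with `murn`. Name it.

hesk : <e,<t,e>> — neither side's domain matches the other.
lorp — combines: murn : <<e,e>,e> takes lorp : <e,e> as argument, giving e.
toma : <<e,<t,e>>,<e,t>> — neither side's domain matches the other.
fep : <t,t> — neither side's domain matches the other.
kiv : e — neither side's domain matches the other.

lorp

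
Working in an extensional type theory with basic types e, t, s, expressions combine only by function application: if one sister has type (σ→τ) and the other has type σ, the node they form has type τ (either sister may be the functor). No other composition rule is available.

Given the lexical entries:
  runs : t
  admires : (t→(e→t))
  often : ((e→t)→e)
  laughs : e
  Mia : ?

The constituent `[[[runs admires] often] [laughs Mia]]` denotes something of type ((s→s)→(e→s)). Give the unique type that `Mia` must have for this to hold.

(e→(e→((s→s)→(e→s))))

[[[runs admires] often] [laughs Mia]] is required to be ((s→s)→(e→s)). [[runs admires] often] : e cannot yield ((s→s)→(e→s)) as functor, so [laughs Mia] : (e→((s→s)→(e→s))).
[laughs Mia] is required to be (e→((s→s)→(e→s))). laughs : e cannot yield (e→((s→s)→(e→s))) as functor, so Mia : (e→(e→((s→s)→(e→s)))).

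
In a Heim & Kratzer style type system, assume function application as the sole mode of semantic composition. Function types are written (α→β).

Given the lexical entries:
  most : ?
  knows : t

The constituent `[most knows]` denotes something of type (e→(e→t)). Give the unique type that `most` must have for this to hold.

(t→(e→(e→t)))

At [most knows] (required: (e→(e→t))): knows is t, which is not a function with range (e→(e→t)); hence most is the functor — type (t→(e→(e→t))).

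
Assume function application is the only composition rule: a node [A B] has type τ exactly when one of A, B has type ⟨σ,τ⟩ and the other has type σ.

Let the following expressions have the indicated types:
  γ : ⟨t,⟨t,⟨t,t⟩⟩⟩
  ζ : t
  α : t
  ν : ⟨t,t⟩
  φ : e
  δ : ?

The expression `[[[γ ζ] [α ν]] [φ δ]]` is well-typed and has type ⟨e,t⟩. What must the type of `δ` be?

At [[[γ ζ] [α ν]] [φ δ]] (required: ⟨e,t⟩): [[γ ζ] [α ν]] is ⟨t,t⟩, which is not a function with range ⟨e,t⟩; hence [φ δ] is the functor — type ⟨⟨t,t⟩,⟨e,t⟩⟩.
At [φ δ] (required: ⟨⟨t,t⟩,⟨e,t⟩⟩): φ is e, which is not a function with range ⟨⟨t,t⟩,⟨e,t⟩⟩; hence δ is the functor — type ⟨e,⟨⟨t,t⟩,⟨e,t⟩⟩⟩.

⟨e,⟨⟨t,t⟩,⟨e,t⟩⟩⟩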